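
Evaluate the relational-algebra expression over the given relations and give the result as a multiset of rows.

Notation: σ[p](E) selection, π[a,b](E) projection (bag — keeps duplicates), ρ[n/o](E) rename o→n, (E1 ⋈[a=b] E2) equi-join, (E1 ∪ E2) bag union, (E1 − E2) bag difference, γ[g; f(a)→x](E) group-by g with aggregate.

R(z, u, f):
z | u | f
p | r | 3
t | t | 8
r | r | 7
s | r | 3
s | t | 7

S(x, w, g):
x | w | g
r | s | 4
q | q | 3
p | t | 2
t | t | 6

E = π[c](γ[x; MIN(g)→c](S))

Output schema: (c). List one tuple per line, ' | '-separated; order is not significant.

Row counts bottom-up:
  S → 4
  γ[x; MIN(g)→c](S) → 4
  π[c](γ[x; MIN(g)→c](S)) → 4

== RESULT ==
c
2
3
4
6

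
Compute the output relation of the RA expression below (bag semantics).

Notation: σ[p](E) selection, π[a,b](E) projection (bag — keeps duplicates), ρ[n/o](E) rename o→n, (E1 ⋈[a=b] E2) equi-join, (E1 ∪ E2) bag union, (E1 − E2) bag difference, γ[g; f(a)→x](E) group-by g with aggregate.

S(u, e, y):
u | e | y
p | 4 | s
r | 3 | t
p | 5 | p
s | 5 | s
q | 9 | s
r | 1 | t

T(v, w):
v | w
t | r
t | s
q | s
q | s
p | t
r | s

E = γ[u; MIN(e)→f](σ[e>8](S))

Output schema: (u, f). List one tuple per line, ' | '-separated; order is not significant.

Row counts bottom-up:
  S → 6
  σ[e>8](S) → 1
  γ[u; MIN(e)→f](σ[e>8](S)) → 1

== RESULT ==
u | f
q | 9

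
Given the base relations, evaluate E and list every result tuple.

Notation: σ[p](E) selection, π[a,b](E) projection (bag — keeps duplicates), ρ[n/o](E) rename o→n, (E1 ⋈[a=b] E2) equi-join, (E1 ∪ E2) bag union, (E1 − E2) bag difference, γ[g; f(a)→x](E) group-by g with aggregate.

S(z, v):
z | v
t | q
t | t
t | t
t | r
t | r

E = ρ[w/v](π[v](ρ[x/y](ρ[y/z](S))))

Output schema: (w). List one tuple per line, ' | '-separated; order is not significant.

Row counts bottom-up:
  S → 5
  ρ[y/z](S) → 5
  ρ[x/y](ρ[y/z](S)) → 5
  π[v](ρ[x/y](ρ[y/z](S))) → 5
  ρ[w/v](π[v](ρ[x/y](ρ[y/z](S)))) → 5

== RESULT ==
w
q
r
r
t
t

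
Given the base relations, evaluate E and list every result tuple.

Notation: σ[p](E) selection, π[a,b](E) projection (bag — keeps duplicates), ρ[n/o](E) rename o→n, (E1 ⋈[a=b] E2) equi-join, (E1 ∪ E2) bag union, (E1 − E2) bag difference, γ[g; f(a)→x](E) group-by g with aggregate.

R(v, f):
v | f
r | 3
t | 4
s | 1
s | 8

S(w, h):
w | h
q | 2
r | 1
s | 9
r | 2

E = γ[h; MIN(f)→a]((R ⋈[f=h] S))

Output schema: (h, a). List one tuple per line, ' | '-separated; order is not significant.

Row counts bottom-up:
  R → 4
  S → 4
  (R ⋈[f=h] S) → 1
  γ[h; MIN(f)→a]((R ⋈[f=h] S)) → 1

== RESULT ==
h | a
1 | 1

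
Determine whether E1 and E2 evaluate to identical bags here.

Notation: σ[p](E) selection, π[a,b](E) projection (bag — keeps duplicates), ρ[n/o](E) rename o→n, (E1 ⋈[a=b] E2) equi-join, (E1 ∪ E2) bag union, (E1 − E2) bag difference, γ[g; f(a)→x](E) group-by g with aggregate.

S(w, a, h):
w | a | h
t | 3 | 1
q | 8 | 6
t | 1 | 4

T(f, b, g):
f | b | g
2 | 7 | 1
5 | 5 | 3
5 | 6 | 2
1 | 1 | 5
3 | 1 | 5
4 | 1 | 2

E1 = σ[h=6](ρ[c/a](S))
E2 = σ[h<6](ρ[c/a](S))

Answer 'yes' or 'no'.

E1 stepwise |·|:
  S → 3
  ρ[c/a](S) → 3
  σ[h=6](ρ[c/a](S)) → 1
E2 stepwise |·|:
  S → 3
  ρ[c/a](S) → 3
  σ[h<6](ρ[c/a](S)) → 2

E1 result:
w | c | h
q | 8 | 6
E2 result:
w | c | h
t | 1 | 4
t | 3 | 1
Witness: ('t', 3, 1) appears 0× in E1 but 1× in E2.

no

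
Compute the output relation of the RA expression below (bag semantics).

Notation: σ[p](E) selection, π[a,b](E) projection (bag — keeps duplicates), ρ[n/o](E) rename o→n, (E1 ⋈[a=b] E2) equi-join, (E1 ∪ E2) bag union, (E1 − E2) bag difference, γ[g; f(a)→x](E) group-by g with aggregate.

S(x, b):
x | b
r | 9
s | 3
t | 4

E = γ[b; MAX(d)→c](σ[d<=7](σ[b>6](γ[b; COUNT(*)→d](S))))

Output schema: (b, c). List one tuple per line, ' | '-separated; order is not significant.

Stepwise |·|:
  S → 3
  γ[b; COUNT(*)→d](S) → 3
  σ[b>6](γ[b; COUNT(*)→d](S)) → 1
  σ[d<=7](σ[b>6](γ[b; COUNT(*)→d](S))) → 1
  γ[b; MAX(d)→c](σ[d<=7](σ[b>6](γ[b; COUNT(*)→d](S)))) → 1

== RESULT ==
b | c
9 | 1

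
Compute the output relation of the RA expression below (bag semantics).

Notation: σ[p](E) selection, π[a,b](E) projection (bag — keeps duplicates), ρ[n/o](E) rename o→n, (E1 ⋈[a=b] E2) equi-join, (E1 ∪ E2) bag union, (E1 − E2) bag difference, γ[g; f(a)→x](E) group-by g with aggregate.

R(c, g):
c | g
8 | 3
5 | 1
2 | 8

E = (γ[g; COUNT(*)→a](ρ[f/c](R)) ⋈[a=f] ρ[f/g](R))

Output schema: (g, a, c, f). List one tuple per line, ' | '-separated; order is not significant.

Subexpression sizes:
  R → 3
  ρ[f/c](R) → 3
  γ[g; COUNT(*)→a](ρ[f/c](R)) → 3
  R → 3
  ρ[f/g](R) → 3
  (γ[g; COUNT(*)→a](ρ[f/c](R)) ⋈[a=f] ρ[f/g](R)) → 3

== RESULT ==
g | a | c | f
1 | 1 | 5 | 1
3 | 1 | 5 | 1
8 | 1 | 5 | 1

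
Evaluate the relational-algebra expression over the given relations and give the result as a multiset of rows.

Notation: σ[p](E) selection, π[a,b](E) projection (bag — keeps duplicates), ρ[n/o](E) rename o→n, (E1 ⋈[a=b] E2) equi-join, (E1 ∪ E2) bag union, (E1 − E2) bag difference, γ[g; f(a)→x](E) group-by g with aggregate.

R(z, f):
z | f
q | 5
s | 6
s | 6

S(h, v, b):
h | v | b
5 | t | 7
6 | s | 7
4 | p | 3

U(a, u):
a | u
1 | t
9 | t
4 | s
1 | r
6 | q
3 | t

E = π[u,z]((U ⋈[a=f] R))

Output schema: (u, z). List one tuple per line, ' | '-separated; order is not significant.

Stepwise |·|:
  U → 6
  R → 3
  (U ⋈[a=f] R) → 2
  π[u,z]((U ⋈[a=f] R)) → 2

== RESULT ==
u | z
q | s
q | s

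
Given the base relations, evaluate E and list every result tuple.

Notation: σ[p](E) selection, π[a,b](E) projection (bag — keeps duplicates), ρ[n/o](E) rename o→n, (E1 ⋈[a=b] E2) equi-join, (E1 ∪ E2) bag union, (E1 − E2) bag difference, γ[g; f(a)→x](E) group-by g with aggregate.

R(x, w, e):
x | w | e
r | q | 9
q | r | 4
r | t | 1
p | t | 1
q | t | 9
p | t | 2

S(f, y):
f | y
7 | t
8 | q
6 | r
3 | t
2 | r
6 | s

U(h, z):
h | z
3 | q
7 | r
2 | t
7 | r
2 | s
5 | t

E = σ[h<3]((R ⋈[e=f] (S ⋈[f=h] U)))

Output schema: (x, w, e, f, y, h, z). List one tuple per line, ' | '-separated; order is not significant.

Row counts bottom-up:
  R → 6
  S → 6
  U → 6
  (S ⋈[f=h] U) → 5
  (R ⋈[e=f] (S ⋈[f=h] U)) → 2
  σ[h<3]((R ⋈[e=f] (S ⋈[f=h] U))) → 2

== RESULT ==
x | w | e | f | y | h | z
p | t | 2 | 2 | r | 2 | s
p | t | 2 | 2 | r | 2 | t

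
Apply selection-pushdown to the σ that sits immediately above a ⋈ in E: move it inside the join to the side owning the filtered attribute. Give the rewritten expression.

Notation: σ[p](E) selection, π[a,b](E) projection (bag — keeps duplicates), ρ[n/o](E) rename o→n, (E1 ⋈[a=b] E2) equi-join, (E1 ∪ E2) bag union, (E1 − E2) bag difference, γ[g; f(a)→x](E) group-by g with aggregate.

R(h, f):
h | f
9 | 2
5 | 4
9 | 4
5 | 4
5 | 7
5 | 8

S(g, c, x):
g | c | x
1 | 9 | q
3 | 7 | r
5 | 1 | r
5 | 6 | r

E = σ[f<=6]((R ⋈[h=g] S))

σ filters on f, owned by the left side.
E' = (σ[f<=6](R) ⋈[h=g] S)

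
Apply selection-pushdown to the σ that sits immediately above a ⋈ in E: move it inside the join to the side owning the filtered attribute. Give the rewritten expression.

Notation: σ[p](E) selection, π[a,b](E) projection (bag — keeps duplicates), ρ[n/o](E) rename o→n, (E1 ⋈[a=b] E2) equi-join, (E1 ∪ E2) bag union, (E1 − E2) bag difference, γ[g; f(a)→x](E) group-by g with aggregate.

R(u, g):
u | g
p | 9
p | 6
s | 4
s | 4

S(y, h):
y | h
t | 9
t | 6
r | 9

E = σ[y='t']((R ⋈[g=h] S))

σ filters on y, owned by the right side.
E' = (R ⋈[g=h] σ[y='t'](S))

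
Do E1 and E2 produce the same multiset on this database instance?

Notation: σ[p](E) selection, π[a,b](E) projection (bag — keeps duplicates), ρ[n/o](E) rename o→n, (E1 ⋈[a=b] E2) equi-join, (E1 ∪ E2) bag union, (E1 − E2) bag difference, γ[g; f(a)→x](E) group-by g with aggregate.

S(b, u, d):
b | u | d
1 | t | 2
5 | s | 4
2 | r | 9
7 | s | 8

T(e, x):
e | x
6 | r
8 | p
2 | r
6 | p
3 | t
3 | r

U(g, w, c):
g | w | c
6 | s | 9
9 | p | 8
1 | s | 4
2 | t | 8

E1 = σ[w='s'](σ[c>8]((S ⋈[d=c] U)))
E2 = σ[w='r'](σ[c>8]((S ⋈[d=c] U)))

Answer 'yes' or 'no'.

E1 stepwise |·|:
  S → 4
  U → 4
  (S ⋈[d=c] U) → 4
  σ[c>8]((S ⋈[d=c] U)) → 1
  σ[w='s'](σ[c>8]((S ⋈[d=c] U))) → 1
E2 stepwise |·|:
  S → 4
  U → 4
  (S ⋈[d=c] U) → 4
  σ[c>8]((S ⋈[d=c] U)) → 1
  σ[w='r'](σ[c>8]((S ⋈[d=c] U))) → 0

E1 result:
b | u | d | g | w | c
2 | r | 9 | 6 | s | 9
E2 result:
b | u | d | g | w | c
(0 rows)
Witness: (2, 'r', 9, 6, 's', 9) appears 1× in E1 but 0× in E2.

no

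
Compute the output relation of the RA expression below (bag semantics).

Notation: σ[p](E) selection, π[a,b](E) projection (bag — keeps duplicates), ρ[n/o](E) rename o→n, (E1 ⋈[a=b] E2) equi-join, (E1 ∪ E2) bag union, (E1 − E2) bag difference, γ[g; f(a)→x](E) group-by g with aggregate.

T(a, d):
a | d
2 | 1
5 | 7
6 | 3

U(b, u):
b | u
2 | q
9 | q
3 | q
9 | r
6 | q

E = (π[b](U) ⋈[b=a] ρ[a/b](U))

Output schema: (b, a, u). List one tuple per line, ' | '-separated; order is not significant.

Subexpression sizes:
  U → 5
  π[b](U) → 5
  U → 5
  ρ[a/b](U) → 5
  (π[b](U) ⋈[b=a] ρ[a/b](U)) → 7

== RESULT ==
b | a | u
2 | 2 | q
3 | 3 | q
6 | 6 | q
9 | 9 | q
9 | 9 | q
9 | 9 | r
9 | 9 | r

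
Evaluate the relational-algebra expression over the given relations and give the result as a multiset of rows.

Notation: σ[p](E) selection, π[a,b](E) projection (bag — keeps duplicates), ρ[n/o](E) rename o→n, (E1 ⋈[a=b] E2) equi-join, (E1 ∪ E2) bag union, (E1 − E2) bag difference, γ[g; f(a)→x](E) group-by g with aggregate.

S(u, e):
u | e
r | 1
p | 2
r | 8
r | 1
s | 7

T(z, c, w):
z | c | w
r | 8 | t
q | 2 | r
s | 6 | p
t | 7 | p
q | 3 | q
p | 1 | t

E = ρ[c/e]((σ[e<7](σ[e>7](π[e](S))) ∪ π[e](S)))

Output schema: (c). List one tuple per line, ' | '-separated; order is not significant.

Per-node cardinality:
  S → 5
  π[e](S) → 5
  σ[e>7](π[e](S)) → 1
  σ[e<7](σ[e>7](π[e](S))) → 0
  S → 5
  π[e](S) → 5
  (σ[e<7](σ[e>7](π[e](S))) ∪ π[e](S)) → 5
  ρ[c/e]((σ[e<7](σ[e>7](π[e](S))) ∪ π[e](S))) → 5

== RESULT ==
c
1
1
2
7
8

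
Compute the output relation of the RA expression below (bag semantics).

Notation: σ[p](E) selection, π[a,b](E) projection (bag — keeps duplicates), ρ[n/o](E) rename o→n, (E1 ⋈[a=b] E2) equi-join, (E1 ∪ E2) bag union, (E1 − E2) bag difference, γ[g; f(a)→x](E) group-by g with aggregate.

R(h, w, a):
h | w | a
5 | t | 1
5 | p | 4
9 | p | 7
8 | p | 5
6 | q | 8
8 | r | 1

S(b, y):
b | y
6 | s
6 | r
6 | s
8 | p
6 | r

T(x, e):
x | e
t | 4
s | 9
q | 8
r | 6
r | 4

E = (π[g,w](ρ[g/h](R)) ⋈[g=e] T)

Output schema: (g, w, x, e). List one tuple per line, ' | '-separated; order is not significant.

Per-node cardinality:
  R → 6
  ρ[g/h](R) → 6
  π[g,w](ρ[g/h](R)) → 6
  T → 5
  (π[g,w](ρ[g/h](R)) ⋈[g=e] T) → 4

== RESULT ==
g | w | x | e
6 | q | r | 6
8 | p | q | 8
8 | r | q | 8
9 | p | s | 9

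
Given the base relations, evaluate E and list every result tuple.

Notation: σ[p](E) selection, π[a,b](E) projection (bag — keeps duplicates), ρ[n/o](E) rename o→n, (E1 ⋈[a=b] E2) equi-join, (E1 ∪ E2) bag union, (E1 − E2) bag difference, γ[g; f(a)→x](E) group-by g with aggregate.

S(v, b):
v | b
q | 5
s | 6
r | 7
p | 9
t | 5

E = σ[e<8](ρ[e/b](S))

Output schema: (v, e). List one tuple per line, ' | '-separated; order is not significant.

Subexpression sizes:
  S → 5
  ρ[e/b](S) → 5
  σ[e<8](ρ[e/b](S)) → 4

== RESULT ==
v | e
q | 5
r | 7
s | 6
t | 5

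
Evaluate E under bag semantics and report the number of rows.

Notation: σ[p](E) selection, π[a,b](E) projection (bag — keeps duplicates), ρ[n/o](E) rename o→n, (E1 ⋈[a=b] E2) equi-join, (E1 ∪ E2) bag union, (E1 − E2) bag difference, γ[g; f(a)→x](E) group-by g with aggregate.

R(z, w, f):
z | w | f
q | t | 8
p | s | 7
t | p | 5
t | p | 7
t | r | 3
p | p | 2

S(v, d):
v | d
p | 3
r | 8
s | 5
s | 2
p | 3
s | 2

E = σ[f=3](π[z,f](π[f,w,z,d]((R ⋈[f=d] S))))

Per-node cardinality:
  R → 6
  S → 6
  (R ⋈[f=d] S) → 6
  π[f,w,z,d]((R ⋈[f=d] S)) → 6
  π[z,f](π[f,w,z,d]((R ⋈[f=d] S))) → 6
  σ[f=3](π[z,f](π[f,w,z,d]((R ⋈[f=d] S)))) → 2

|E| = 2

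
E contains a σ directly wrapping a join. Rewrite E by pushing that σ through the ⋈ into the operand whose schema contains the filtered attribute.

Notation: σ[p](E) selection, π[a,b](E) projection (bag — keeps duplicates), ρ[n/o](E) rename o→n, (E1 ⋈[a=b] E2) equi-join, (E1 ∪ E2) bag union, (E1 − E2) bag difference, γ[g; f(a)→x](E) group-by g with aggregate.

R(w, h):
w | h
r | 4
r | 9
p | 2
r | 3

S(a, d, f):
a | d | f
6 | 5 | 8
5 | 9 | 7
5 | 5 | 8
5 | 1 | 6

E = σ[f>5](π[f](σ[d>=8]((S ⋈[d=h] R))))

σ filters on d, owned by the left side.
E' = σ[f>5](π[f]((σ[d>=8](S) ⋈[d=h] R)))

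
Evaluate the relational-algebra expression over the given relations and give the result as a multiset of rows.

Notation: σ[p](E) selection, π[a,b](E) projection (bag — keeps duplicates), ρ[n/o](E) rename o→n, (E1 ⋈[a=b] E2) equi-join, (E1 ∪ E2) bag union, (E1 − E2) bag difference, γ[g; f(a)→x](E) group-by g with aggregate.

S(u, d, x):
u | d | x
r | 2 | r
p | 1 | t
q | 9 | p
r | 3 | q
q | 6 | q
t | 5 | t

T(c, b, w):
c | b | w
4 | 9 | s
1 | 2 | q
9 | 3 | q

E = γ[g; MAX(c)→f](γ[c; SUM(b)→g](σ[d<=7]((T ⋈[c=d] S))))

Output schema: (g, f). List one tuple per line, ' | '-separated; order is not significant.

Per-node cardinality:
  T → 3
  S → 6
  (T ⋈[c=d] S) → 2
  σ[d<=7]((T ⋈[c=d] S)) → 1
  γ[c; SUM(b)→g](σ[d<=7]((T ⋈[c=d] S))) → 1
  γ[g; MAX(c)→f](γ[c; SUM(b)→g](σ[d<=7]((T ⋈[c=d] S)))) → 1

== RESULT ==
g | f
2 | 1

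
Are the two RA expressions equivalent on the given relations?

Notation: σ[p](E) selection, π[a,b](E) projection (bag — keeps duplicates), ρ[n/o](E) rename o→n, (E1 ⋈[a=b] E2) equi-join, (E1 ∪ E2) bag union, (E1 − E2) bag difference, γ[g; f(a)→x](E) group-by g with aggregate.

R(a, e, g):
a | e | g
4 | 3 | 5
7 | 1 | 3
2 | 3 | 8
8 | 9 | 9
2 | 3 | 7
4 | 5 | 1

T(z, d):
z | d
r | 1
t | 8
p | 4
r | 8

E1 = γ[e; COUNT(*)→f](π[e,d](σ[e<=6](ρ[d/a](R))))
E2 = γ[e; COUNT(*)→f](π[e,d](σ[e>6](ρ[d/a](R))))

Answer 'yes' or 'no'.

E1 per-node cardinality:
  R → 6
  ρ[d/a](R) → 6
  σ[e<=6](ρ[d/a](R)) → 5
  π[e,d](σ[e<=6](ρ[d/a](R))) → 5
  γ[e; COUNT(*)→f](π[e,d](σ[e<=6](ρ[d/a](R)))) → 3
E2 per-node cardinality:
  R → 6
  ρ[d/a](R) → 6
  σ[e>6](ρ[d/a](R)) → 1
  π[e,d](σ[e>6](ρ[d/a](R))) → 1
  γ[e; COUNT(*)→f](π[e,d](σ[e>6](ρ[d/a](R)))) → 1

E1 result:
e | f
1 | 1
3 | 3
5 | 1
E2 result:
e | f
9 | 1
Witness: (9, 1) appears 0× in E1 but 1× in E2.

no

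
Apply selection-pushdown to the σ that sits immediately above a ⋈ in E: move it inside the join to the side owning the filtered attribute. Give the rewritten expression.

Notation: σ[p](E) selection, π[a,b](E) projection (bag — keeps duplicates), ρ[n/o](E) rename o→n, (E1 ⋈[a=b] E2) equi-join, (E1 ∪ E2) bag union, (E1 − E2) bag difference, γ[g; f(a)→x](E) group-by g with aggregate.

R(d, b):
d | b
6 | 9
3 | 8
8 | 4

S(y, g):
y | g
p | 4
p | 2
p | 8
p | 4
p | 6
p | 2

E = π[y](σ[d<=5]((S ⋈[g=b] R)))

σ filters on d, owned by the right side.
E' = π[y]((S ⋈[g=b] σ[d<=5](R)))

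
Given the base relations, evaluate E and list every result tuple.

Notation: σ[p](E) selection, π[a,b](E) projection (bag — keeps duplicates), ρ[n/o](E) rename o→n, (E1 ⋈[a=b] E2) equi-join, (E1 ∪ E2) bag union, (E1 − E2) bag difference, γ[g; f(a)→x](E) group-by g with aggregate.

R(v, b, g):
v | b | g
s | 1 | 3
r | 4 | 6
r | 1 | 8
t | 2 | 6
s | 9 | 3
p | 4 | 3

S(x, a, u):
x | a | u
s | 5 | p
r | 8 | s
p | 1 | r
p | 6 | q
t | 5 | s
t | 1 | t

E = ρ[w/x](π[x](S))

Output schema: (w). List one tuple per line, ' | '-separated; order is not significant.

Stepwise |·|:
  S → 6
  π[x](S) → 6
  ρ[w/x](π[x](S)) → 6

== RESULT ==
w
p
p
r
s
t
t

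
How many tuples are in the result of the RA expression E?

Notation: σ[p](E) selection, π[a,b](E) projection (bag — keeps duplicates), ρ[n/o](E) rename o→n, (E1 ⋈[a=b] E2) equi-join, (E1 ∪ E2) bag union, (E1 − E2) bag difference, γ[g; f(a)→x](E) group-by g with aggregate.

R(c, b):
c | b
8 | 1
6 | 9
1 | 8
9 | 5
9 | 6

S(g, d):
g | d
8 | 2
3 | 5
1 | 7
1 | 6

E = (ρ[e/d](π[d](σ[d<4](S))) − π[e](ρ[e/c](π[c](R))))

Per-node cardinality:
  S → 4
  σ[d<4](S) → 1
  π[d](σ[d<4](S)) → 1
  ρ[e/d](π[d](σ[d<4](S))) → 1
  R → 5
  π[c](R) → 5
  ρ[e/c](π[c](R)) → 5
  π[e](ρ[e/c](π[c](R))) → 5
  (ρ[e/d](π[d](σ[d<4](S))) − π[e](ρ[e/c](π[c](R)))) → 1

|E| = 1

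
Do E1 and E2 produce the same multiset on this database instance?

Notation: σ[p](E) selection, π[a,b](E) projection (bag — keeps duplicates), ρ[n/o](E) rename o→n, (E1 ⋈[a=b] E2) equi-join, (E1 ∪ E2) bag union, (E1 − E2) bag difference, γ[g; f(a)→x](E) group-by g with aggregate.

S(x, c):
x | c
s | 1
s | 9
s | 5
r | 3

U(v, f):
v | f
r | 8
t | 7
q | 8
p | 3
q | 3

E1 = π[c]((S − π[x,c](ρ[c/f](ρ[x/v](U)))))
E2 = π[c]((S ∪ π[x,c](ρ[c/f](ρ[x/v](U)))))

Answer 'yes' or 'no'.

E1 row counts bottom-up:
  S → 4
  U → 5
  ρ[x/v](U) → 5
  ρ[c/f](ρ[x/v](U)) → 5
  π[x,c](ρ[c/f](ρ[x/v](U))) → 5
  (S − π[x,c](ρ[c/f](ρ[x/v](U)))) → 4
  π[c]((S − π[x,c](ρ[c/f](ρ[x/v](U))))) → 4
E2 row counts bottom-up:
  S → 4
  U → 5
  ρ[x/v](U) → 5
  ρ[c/f](ρ[x/v](U)) → 5
  π[x,c](ρ[c/f](ρ[x/v](U))) → 5
  (S ∪ π[x,c](ρ[c/f](ρ[x/v](U)))) → 9
  π[c]((S ∪ π[x,c](ρ[c/f](ρ[x/v](U))))) → 9

E1 result:
c
1
3
5
9
E2 result:
c
1
3
3
3
5
7
8
8
9
Witness: (8,) appears 0× in E1 but 2× in E2.

no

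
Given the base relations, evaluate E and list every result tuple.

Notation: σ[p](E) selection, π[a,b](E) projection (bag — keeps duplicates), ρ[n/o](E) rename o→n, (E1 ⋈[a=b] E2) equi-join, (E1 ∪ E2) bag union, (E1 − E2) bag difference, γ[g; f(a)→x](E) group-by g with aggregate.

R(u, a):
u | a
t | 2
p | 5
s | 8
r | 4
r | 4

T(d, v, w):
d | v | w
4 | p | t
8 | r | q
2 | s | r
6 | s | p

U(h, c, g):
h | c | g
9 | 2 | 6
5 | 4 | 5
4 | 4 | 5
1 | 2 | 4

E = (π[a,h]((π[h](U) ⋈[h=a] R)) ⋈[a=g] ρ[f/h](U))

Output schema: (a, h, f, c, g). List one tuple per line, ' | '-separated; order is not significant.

Row counts bottom-up:
  U → 4
  π[h](U) → 4
  R → 5
  (π[h](U) ⋈[h=a] R) → 3
  π[a,h]((π[h](U) ⋈[h=a] R)) → 3
  U → 4
  ρ[f/h](U) → 4
  (π[a,h]((π[h](U) ⋈[h=a] R)) ⋈[a=g] ρ[f/h](U)) → 4

== RESULT ==
a | h | f | c | g
4 | 4 | 1 | 2 | 4
4 | 4 | 1 | 2 | 4
5 | 5 | 4 | 4 | 5
5 | 5 | 5 | 4 | 5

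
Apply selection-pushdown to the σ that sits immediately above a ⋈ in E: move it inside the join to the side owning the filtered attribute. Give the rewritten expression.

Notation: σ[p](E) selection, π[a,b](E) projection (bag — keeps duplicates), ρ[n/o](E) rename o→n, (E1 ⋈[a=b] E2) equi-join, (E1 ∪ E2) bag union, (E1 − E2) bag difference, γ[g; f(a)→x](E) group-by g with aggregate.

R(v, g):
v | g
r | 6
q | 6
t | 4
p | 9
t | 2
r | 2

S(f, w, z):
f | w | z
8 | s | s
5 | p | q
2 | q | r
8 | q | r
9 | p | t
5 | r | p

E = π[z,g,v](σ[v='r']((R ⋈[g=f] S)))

σ filters on v, owned by the left side.
E' = π[z,g,v]((σ[v='r'](R) ⋈[g=f] S))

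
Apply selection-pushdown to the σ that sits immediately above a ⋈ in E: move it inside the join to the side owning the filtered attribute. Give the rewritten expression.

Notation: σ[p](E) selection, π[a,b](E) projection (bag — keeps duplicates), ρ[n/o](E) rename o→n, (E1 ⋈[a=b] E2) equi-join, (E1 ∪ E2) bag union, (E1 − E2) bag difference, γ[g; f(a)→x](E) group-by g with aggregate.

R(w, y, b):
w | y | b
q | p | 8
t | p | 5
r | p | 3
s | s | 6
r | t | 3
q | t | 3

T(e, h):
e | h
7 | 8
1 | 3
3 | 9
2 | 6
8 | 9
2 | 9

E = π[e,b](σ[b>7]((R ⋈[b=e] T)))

σ filters on b, owned by the left side.
E' = π[e,b]((σ[b>7](R) ⋈[b=e] T))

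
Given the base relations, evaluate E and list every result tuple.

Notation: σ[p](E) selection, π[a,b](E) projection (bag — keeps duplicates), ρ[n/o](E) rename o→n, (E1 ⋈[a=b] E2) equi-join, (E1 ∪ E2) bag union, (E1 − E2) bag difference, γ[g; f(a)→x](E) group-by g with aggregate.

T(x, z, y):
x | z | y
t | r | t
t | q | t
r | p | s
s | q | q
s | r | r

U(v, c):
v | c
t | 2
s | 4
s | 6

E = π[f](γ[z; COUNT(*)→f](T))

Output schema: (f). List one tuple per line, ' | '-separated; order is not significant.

Stepwise |·|:
  T → 5
  γ[z; COUNT(*)→f](T) → 3
  π[f](γ[z; COUNT(*)→f](T)) → 3

== RESULT ==
f
1
2
2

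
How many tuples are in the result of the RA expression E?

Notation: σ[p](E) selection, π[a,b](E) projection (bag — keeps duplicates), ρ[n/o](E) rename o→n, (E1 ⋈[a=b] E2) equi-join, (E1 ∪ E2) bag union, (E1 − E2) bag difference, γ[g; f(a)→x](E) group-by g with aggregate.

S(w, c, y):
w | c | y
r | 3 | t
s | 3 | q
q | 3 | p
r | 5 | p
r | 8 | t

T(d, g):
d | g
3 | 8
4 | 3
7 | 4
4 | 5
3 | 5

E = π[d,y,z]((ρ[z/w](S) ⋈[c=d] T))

Subexpression sizes:
  S → 5
  ρ[z/w](S) → 5
  T → 5
  (ρ[z/w](S) ⋈[c=d] T) → 6
  π[d,y,z]((ρ[z/w](S) ⋈[c=d] T)) → 6

|E| = 6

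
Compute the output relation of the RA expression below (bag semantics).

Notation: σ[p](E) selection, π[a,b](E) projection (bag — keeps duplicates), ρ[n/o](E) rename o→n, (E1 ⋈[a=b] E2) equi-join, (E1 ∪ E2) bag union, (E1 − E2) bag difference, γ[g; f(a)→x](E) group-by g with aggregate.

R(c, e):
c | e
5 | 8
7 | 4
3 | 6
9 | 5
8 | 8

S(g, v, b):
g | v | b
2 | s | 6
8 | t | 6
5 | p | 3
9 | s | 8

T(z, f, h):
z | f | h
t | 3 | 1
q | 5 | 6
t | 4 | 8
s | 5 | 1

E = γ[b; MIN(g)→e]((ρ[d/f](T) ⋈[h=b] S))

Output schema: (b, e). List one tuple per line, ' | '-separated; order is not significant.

Row counts bottom-up:
  T → 4
  ρ[d/f](T) → 4
  S → 4
  (ρ[d/f](T) ⋈[h=b] S) → 3
  γ[b; MIN(g)→e]((ρ[d/f](T) ⋈[h=b] S)) → 2

== RESULT ==
b | e
6 | 2
8 | 9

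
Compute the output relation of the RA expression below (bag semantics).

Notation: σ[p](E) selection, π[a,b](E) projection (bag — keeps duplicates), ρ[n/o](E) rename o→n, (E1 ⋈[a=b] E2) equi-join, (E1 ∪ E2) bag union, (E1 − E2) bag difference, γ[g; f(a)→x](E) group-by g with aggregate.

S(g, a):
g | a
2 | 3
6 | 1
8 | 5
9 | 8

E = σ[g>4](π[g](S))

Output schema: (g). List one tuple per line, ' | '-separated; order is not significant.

Per-node cardinality:
  S → 4
  π[g](S) → 4
  σ[g>4](π[g](S)) → 3

== RESULT ==
g
6
8
9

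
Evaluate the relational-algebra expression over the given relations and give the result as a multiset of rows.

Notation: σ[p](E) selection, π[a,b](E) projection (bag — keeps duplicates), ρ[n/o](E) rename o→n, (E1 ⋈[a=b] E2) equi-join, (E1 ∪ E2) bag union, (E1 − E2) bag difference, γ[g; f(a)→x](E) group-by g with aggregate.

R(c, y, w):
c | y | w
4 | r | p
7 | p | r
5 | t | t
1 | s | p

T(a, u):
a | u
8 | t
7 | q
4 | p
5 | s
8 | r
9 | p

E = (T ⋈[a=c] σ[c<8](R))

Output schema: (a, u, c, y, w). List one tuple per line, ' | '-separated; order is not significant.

Subexpression sizes:
  T → 6
  R → 4
  σ[c<8](R) → 4
  (T ⋈[a=c] σ[c<8](R)) → 3

== RESULT ==
a | u | c | y | w
4 | p | 4 | r | p
5 | s | 5 | t | t
7 | q | 7 | p | r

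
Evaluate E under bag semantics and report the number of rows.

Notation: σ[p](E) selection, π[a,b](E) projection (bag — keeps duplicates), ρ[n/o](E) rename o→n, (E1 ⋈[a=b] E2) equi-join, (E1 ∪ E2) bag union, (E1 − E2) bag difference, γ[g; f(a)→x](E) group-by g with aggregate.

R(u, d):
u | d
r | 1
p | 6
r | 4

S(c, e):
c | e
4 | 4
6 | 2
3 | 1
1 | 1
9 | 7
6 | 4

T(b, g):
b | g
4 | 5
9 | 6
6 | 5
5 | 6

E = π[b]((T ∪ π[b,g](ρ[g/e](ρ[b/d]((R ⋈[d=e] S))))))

Stepwise |·|:
  T → 4
  R → 3
  S → 6
  (R ⋈[d=e] S) → 4
  ρ[b/d]((R ⋈[d=e] S)) → 4
  ρ[g/e](ρ[b/d]((R ⋈[d=e] S))) → 4
  π[b,g](ρ[g/e](ρ[b/d]((R ⋈[d=e] S)))) → 4
  (T ∪ π[b,g](ρ[g/e](ρ[b/d]((R ⋈[d=e] S))))) → 8
  π[b]((T ∪ π[b,g](ρ[g/e](ρ[b/d]((R ⋈[d=e] S)))))) → 8

|E| = 8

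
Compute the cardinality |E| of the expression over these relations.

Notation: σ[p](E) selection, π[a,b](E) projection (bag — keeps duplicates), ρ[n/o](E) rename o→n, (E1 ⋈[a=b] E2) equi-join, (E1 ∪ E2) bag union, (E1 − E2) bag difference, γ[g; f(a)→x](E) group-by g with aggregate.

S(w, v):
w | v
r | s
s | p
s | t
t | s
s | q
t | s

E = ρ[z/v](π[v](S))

Row counts bottom-up:
  S → 6
  π[v](S) → 6
  ρ[z/v](π[v](S)) → 6

|E| = 6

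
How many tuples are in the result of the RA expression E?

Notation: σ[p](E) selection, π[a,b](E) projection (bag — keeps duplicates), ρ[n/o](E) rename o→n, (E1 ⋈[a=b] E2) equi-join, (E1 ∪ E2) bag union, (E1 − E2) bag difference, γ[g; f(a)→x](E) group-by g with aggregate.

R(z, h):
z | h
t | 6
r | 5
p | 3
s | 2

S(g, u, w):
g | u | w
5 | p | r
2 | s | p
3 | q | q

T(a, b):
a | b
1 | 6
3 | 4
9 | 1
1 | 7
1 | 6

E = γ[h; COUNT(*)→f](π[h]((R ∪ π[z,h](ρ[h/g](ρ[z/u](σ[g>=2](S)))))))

Stepwise |·|:
  R → 4
  S → 3
  σ[g>=2](S) → 3
  ρ[z/u](σ[g>=2](S)) → 3
  ρ[h/g](ρ[z/u](σ[g>=2](S))) → 3
  π[z,h](ρ[h/g](ρ[z/u](σ[g>=2](S)))) → 3
  (R ∪ π[z,h](ρ[h/g](ρ[z/u](σ[g>=2](S))))) → 7
  π[h]((R ∪ π[z,h](ρ[h/g](ρ[z/u](σ[g>=2](S)))))) → 7
  γ[h; COUNT(*)→f](π[h]((R ∪ π[z,h](ρ[h/g](ρ[z/u](σ[g>=2](S))))))) → 4

|E| = 4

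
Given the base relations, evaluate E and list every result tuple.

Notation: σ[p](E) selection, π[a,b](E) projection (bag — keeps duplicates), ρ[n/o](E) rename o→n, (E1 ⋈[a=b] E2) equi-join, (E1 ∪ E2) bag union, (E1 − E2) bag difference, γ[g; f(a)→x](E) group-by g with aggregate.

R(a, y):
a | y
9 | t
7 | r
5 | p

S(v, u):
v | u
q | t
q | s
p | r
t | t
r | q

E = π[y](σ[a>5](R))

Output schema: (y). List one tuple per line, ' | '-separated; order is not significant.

Row counts bottom-up:
  R → 3
  σ[a>5](R) → 2
  π[y](σ[a>5](R)) → 2

== RESULT ==
y
r
t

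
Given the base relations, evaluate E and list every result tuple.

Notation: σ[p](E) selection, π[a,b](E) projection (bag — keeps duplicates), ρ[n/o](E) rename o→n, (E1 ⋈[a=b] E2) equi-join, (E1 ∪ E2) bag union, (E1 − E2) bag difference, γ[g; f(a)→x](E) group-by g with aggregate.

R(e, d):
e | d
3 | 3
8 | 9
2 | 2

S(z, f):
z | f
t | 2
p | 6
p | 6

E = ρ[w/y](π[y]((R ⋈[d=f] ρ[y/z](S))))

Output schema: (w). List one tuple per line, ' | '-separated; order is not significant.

Row counts bottom-up:
  R → 3
  S → 3
  ρ[y/z](S) → 3
  (R ⋈[d=f] ρ[y/z](S)) → 1
  π[y]((R ⋈[d=f] ρ[y/z](S))) → 1
  ρ[w/y](π[y]((R ⋈[d=f] ρ[y/z](S)))) → 1

== RESULT ==
w
t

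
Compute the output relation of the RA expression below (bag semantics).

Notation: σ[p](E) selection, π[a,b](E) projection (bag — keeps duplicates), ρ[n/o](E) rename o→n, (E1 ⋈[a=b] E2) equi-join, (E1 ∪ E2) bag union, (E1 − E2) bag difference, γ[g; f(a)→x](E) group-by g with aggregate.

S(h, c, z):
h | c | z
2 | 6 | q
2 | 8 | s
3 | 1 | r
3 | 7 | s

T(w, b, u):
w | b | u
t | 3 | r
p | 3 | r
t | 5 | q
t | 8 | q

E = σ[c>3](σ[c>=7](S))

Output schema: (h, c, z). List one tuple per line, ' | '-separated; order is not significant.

Row counts bottom-up:
  S → 4
  σ[c>=7](S) → 2
  σ[c>3](σ[c>=7](S)) → 2

== RESULT ==
h | c | z
2 | 8 | s
3 | 7 | s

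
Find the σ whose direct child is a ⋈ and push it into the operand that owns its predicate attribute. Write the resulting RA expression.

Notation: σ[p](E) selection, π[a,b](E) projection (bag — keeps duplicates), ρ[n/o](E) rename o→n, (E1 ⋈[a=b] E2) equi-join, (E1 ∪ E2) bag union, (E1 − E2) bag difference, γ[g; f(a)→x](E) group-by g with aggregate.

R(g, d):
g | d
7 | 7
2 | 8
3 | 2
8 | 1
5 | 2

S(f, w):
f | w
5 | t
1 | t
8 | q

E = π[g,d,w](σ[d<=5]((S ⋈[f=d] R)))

σ filters on d, owned by the right side.
E' = π[g,d,w]((S ⋈[f=d] σ[d<=5](R)))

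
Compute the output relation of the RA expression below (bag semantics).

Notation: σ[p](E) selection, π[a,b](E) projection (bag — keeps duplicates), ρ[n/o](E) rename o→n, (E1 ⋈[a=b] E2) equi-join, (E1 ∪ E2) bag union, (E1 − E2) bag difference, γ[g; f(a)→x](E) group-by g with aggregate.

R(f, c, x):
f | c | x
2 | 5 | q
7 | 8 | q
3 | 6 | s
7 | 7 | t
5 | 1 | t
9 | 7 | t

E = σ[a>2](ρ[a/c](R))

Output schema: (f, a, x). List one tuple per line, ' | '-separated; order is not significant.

Per-node cardinality:
  R → 6
  ρ[a/c](R) → 6
  σ[a>2](ρ[a/c](R)) → 5

== RESULT ==
f | a | x
2 | 5 | q
3 | 6 | s
7 | 7 | t
7 | 8 | q
9 | 7 | t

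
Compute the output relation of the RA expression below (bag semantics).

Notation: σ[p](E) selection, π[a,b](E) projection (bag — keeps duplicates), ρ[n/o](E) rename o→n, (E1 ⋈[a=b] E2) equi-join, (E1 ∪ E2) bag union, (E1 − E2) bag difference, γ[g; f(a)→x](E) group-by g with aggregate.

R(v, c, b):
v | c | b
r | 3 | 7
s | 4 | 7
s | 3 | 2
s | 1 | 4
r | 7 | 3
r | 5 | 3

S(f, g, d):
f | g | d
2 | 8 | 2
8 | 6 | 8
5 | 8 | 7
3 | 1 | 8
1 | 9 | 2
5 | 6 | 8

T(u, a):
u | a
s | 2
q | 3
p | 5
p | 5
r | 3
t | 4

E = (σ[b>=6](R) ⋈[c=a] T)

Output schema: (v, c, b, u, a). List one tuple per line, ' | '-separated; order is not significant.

Per-node cardinality:
  R → 6
  σ[b>=6](R) → 2
  T → 6
  (σ[b>=6](R) ⋈[c=a] T) → 3

== RESULT ==
v | c | b | u | a
r | 3 | 7 | q | 3
r | 3 | 7 | r | 3
s | 4 | 7 | t | 4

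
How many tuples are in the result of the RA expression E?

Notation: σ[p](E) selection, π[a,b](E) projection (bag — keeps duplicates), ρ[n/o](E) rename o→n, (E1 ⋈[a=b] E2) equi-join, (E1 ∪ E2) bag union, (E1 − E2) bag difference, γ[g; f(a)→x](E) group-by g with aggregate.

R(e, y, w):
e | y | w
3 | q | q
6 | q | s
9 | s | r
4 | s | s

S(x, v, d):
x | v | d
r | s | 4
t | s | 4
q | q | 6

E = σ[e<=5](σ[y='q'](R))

Row counts bottom-up:
  R → 4
  σ[y='q'](R) → 2
  σ[e<=5](σ[y='q'](R)) → 1

|E| = 1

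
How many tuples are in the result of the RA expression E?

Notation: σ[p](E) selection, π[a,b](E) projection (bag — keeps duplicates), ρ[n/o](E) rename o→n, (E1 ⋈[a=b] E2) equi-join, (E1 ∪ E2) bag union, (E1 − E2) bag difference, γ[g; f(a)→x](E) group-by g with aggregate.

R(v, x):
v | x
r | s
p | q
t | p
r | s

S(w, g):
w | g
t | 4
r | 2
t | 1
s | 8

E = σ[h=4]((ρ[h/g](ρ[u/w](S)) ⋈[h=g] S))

Per-node cardinality:
  S → 4
  ρ[u/w](S) → 4
  ρ[h/g](ρ[u/w](S)) → 4
  S → 4
  (ρ[h/g](ρ[u/w](S)) ⋈[h=g] S) → 4
  σ[h=4]((ρ[h/g](ρ[u/w](S)) ⋈[h=g] S)) → 1

|E| = 1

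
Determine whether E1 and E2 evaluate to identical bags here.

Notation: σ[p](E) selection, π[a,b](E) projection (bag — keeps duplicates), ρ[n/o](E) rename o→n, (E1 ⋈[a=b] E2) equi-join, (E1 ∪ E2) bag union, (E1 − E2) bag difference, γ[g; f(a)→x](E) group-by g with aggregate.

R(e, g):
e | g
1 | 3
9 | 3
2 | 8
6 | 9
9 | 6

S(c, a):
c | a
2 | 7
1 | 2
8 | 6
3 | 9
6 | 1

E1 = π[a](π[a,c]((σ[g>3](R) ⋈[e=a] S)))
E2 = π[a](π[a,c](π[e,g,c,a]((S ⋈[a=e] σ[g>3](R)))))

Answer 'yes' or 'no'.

E1 per-node cardinality:
  R → 5
  σ[g>3](R) → 3
  S → 5
  (σ[g>3](R) ⋈[e=a] S) → 3
  π[a,c]((σ[g>3](R) ⋈[e=a] S)) → 3
  π[a](π[a,c]((σ[g>3](R) ⋈[e=a] S))) → 3
E2 per-node cardinality:
  S → 5
  R → 5
  σ[g>3](R) → 3
  (S ⋈[a=e] σ[g>3](R)) → 3
  π[e,g,c,a]((S ⋈[a=e] σ[g>3](R))) → 3
  π[a,c](π[e,g,c,a]((S ⋈[a=e] σ[g>3](R)))) → 3
  π[a](π[a,c](π[e,g,c,a]((S ⋈[a=e] σ[g>3](R))))) → 3

E1 and E2 produce the same multiset:
a
2
6
9

yes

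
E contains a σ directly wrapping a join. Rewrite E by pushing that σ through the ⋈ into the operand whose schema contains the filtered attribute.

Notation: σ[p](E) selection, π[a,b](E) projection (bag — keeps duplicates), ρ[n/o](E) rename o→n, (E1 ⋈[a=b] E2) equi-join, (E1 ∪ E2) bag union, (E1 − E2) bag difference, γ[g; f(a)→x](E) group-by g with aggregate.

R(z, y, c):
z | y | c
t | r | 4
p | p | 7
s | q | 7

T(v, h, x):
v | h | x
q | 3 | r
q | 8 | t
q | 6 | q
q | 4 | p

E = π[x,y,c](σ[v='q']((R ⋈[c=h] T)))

σ filters on v, owned by the right side.
E' = π[x,y,c]((R ⋈[c=h] σ[v='q'](T)))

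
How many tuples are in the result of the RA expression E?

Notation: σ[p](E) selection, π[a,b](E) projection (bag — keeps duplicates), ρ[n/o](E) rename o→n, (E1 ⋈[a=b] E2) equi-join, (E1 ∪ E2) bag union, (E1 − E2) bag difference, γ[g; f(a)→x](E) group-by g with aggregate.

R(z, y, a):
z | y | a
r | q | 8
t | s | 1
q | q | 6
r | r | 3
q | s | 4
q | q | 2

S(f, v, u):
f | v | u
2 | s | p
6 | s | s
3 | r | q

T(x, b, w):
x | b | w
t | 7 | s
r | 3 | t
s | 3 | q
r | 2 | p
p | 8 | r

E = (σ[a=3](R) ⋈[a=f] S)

Per-node cardinality:
  R → 6
  σ[a=3](R) → 1
  S → 3
  (σ[a=3](R) ⋈[a=f] S) → 1

|E| = 1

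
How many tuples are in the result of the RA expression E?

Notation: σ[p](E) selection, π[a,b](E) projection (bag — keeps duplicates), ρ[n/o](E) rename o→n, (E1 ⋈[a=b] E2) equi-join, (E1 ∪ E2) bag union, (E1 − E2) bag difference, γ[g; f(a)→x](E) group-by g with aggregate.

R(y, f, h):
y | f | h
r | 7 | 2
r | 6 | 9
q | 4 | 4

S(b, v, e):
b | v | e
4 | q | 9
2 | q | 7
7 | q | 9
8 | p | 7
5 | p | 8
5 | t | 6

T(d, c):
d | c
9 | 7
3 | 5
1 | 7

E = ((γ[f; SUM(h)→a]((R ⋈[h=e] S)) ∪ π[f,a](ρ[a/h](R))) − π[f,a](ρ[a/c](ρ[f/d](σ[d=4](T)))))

Per-node cardinality:
  R → 3
  S → 6
  (R ⋈[h=e] S) → 2
  γ[f; SUM(h)→a]((R ⋈[h=e] S)) → 1
  R → 3
  ρ[a/h](R) → 3
  π[f,a](ρ[a/h](R)) → 3
  (γ[f; SUM(h)→a]((R ⋈[h=e] S)) ∪ π[f,a](ρ[a/h](R))) → 4
  T → 3
  σ[d=4](T) → 0
  ρ[f/d](σ[d=4](T)) → 0
  ρ[a/c](ρ[f/d](σ[d=4](T))) → 0
  π[f,a](ρ[a/c](ρ[f/d](σ[d=4](T)))) → 0
  ((γ[f; SUM(h)→a]((R ⋈[h=e] S)) ∪ π[f,a](ρ[a/h](R))) − π[f,a](ρ[a/c](ρ[f/d](σ[d=4](T))))) → 4

|E| = 4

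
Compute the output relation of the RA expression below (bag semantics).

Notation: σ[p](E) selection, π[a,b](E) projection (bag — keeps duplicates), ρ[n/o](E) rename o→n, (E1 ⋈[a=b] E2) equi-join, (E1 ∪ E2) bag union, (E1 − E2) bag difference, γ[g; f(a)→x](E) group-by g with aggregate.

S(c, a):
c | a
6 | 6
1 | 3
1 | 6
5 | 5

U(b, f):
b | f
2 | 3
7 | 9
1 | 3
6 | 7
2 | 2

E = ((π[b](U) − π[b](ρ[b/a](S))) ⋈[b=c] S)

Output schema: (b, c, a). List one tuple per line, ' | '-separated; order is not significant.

Row counts bottom-up:
  U → 5
  π[b](U) → 5
  S → 4
  ρ[b/a](S) → 4
  π[b](ρ[b/a](S)) → 4
  (π[b](U) − π[b](ρ[b/a](S))) → 4
  S → 4
  ((π[b](U) − π[b](ρ[b/a](S))) ⋈[b=c] S) → 2

== RESULT ==
b | c | a
1 | 1 | 3
1 | 1 | 6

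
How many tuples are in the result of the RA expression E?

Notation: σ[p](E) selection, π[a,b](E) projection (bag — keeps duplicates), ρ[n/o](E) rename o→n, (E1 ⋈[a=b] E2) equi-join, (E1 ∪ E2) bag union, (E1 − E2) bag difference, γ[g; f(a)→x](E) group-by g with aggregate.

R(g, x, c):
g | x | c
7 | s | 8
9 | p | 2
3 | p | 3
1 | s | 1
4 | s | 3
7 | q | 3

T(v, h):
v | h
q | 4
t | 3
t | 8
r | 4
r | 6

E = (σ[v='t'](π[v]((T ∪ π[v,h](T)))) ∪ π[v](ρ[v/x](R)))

Row counts bottom-up:
  T → 5
  T → 5
  π[v,h](T) → 5
  (T ∪ π[v,h](T)) → 10
  π[v]((T ∪ π[v,h](T))) → 10
  σ[v='t'](π[v]((T ∪ π[v,h](T)))) → 4
  R → 6
  ρ[v/x](R) → 6
  π[v](ρ[v/x](R)) → 6
  (σ[v='t'](π[v]((T ∪ π[v,h](T)))) ∪ π[v](ρ[v/x](R))) → 10

|E| = 10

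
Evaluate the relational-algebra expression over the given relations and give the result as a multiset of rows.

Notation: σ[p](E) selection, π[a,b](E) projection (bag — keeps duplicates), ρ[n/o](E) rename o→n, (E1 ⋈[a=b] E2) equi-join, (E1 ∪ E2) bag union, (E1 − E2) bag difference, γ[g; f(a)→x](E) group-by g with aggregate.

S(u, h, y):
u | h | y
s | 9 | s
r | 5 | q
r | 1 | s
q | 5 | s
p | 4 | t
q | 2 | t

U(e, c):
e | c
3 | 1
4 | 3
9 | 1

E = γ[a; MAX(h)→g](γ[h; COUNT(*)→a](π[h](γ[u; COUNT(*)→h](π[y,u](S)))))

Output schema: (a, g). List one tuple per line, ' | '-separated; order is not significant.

Stepwise |·|:
  S → 6
  π[y,u](S) → 6
  γ[u; COUNT(*)→h](π[y,u](S)) → 4
  π[h](γ[u; COUNT(*)→h](π[y,u](S))) → 4
  γ[h; COUNT(*)→a](π[h](γ[u; COUNT(*)→h](π[y,u](S)))) → 2
  γ[a; MAX(h)→g](γ[h; COUNT(*)→a](π[h](γ[u; COUNT(*)→h](π[y,u](S))))) → 1

== RESULT ==
a | g
2 | 2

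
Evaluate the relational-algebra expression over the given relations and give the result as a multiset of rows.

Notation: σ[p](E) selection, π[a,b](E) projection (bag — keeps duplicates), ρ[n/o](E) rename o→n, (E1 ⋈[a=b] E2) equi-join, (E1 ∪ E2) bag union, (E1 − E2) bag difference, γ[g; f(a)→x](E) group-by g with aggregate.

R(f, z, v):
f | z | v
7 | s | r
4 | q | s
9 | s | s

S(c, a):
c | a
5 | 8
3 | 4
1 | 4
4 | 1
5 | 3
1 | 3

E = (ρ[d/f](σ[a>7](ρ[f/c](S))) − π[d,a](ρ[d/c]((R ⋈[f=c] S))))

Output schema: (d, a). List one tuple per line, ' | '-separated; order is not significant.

Stepwise |·|:
  S → 6
  ρ[f/c](S) → 6
  σ[a>7](ρ[f/c](S)) → 1
  ρ[d/f](σ[a>7](ρ[f/c](S))) → 1
  R → 3
  S → 6
  (R ⋈[f=c] S) → 1
  ρ[d/c]((R ⋈[f=c] S)) → 1
  π[d,a](ρ[d/c]((R ⋈[f=c] S))) → 1
  (ρ[d/f](σ[a>7](ρ[f/c](S))) − π[d,a](ρ[d/c]((R ⋈[f=c] S)))) → 1

== RESULT ==
d | a
5 | 8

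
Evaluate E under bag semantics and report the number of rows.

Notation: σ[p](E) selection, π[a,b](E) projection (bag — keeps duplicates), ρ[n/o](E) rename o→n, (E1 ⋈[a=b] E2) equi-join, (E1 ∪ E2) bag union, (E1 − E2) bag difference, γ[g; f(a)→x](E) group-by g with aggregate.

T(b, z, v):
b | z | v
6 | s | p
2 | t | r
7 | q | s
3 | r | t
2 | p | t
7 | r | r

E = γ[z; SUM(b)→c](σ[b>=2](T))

Row counts bottom-up:
  T → 6
  σ[b>=2](T) → 6
  γ[z; SUM(b)→c](σ[b>=2](T)) → 5

|E| = 5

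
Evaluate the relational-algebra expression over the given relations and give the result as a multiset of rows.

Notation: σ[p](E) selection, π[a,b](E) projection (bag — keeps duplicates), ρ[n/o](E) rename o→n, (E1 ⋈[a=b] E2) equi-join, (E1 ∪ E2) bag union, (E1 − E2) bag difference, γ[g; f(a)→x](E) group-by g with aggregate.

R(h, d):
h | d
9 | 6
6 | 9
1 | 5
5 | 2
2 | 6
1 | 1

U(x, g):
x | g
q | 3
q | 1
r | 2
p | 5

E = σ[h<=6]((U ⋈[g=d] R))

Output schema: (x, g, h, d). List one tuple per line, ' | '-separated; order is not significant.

Per-node cardinality:
  U → 4
  R → 6
  (U ⋈[g=d] R) → 3
  σ[h<=6]((U ⋈[g=d] R)) → 3

== RESULT ==
x | g | h | d
p | 5 | 1 | 5
q | 1 | 1 | 1
r | 2 | 5 | 2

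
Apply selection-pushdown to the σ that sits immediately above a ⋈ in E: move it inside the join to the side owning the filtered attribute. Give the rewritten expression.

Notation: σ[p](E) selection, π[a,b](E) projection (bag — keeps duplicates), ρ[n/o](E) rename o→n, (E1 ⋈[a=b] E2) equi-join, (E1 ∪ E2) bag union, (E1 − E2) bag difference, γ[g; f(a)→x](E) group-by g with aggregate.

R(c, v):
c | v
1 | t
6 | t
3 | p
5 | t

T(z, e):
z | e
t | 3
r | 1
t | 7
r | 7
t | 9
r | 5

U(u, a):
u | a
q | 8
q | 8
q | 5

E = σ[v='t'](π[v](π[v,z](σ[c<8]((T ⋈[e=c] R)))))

σ filters on c, owned by the right side.
E' = σ[v='t'](π[v](π[v,z]((T ⋈[e=c] σ[c<8](R)))))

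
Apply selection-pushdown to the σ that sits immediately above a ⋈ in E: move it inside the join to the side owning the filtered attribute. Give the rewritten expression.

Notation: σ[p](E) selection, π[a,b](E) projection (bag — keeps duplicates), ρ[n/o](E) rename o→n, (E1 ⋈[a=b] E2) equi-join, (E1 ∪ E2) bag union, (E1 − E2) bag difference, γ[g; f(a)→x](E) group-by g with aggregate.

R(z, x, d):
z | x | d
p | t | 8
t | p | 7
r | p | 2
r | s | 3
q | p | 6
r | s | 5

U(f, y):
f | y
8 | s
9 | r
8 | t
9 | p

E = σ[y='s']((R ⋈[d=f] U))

σ filters on y, owned by the right side.
E' = (R ⋈[d=f] σ[y='s'](U))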